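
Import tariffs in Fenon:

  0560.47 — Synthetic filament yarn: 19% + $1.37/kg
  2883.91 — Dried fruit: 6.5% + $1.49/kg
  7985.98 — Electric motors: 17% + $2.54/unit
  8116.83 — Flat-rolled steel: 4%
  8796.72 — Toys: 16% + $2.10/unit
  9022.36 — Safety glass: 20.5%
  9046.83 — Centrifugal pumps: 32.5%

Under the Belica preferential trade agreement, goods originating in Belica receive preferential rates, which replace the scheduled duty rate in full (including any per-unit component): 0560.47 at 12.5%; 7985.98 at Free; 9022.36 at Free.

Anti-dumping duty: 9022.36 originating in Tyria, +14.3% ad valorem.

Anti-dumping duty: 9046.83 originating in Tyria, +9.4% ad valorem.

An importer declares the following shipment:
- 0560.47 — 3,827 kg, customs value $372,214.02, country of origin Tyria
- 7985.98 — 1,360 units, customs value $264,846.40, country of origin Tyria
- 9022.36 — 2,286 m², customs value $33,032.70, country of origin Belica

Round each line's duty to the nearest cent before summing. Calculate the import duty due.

$124,441.94

Line 1 (0560.47, Tyria, 3,827 kg, $372,214.02):
Base rate for 0560.47 is 19% + $1.37/kg.
0560.47 has an FTA preferential rate, but origin Tyria is not Belica; base rate stands.
Duty = $372,214.02 × 19% + 3,827 × $1.37 = $75,963.65.
Line 2 (7985.98, Tyria, 1,360 units, $264,846.40):
Base rate for 7985.98 is 17% + $2.54/unit.
7985.98 has an FTA preferential rate, but origin Tyria is not Belica; base rate stands.
Duty = $264,846.40 × 17% + 1,360 × $2.54 = $48,478.29.
Line 3 (9022.36, Belica, 2,286 m², $33,032.70):
Base rate for 9022.36 is 20.5%.
Origin Belica qualifies under the Fenon–Belica agreement and 9022.36 is covered: preferential rate Free applies instead.
The additional-duty order on 9022.36 targets Tyria, not Belica; it does not apply.
Duty = $33,032.70 × 0% = $0.00.
Total = $75,963.65 + $48,478.29 + $0.00 = $124,441.94.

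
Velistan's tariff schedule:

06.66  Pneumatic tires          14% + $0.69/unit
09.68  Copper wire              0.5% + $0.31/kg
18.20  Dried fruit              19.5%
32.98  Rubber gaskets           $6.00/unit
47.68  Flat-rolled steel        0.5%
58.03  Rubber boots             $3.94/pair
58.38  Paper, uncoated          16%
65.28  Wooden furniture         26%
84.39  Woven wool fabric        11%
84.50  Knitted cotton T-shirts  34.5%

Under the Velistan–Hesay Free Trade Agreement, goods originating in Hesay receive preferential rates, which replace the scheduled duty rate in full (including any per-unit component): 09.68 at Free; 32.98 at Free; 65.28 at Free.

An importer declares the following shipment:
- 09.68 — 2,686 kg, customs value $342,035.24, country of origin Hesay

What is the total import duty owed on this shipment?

$0.00

Line 1 (09.68, Hesay, 2,686 kg, $342,035.24):
Base rate for 09.68 is 0.5% + $0.31/kg.
Origin Hesay qualifies under the Velistan–Hesay agreement and 09.68 is covered: preferential rate Free applies instead.
Duty = $342,035.24 × 0% = $0.00.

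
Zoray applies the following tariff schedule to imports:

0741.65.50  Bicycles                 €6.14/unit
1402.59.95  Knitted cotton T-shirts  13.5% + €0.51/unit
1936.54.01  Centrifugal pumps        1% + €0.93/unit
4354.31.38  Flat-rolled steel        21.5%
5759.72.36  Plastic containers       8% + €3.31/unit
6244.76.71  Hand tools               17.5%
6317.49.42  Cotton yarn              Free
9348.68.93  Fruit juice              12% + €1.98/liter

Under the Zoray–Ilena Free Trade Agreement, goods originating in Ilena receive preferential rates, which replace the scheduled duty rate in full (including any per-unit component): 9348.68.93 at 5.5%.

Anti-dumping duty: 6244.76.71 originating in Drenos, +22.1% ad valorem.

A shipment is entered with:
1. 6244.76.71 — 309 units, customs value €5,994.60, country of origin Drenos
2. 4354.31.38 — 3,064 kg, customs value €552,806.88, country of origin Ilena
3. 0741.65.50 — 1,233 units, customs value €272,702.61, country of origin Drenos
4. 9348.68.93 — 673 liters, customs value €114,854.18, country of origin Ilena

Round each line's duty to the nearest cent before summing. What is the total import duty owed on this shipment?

Line 1 (6244.76.71, Drenos, 309 units, €5,994.60):
Base rate for 6244.76.71 is 17.5%.
Additional duty on 6244.76.71 from Drenos: +22.1%. Applied ad valorem rate: 17.5% + 22.1% = 39.6%.
Duty = €5,994.60 × 39.6% = €2,373.86.
Line 2 (4354.31.38, Ilena, 3,064 kg, €552,806.88):
Base rate for 4354.31.38 is 21.5%.
Origin Ilena is the FTA partner but 4354.31.38 is not on the preference list; base rate stands.
Duty = €552,806.88 × 21.5% = €118,853.48.
Line 3 (0741.65.50, Drenos, 1,233 units, €272,702.61):
Base rate for 0741.65.50 is €6.14/unit.
Duty = 1,233 × €6.14 = €7,570.62.
Line 4 (9348.68.93, Ilena, 673 liters, €114,854.18):
Base rate for 9348.68.93 is 12% + €1.98/liter.
Origin Ilena qualifies under the Zoray–Ilena agreement and 9348.68.93 is covered: preferential rate 5.5% applies instead.
Duty = €114,854.18 × 5.5% = €6,316.98.
Total = €2,373.86 + €118,853.48 + €7,570.62 + €6,316.98 = €135,114.94.

€135,114.94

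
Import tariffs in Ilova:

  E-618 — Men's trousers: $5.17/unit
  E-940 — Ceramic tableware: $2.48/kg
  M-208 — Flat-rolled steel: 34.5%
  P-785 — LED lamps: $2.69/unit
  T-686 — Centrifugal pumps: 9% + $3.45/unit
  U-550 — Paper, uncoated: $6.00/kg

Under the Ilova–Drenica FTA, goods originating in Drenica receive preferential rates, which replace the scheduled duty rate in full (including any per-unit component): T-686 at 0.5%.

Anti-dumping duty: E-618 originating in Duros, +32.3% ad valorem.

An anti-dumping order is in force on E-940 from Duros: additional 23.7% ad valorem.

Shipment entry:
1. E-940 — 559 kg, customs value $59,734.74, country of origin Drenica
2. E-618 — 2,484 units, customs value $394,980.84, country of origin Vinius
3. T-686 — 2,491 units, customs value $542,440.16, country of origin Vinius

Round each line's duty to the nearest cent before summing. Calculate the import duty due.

Line 1 (E-940, Drenica, 559 kg, $59,734.74):
Base rate for E-940 is $2.48/kg.
Origin Drenica is the FTA partner but E-940 is not on the preference list; base rate stands.
The additional-duty order on E-940 targets Duros, not Drenica; it does not apply.
Duty = 559 × $2.48 = $1,386.32.
Line 2 (E-618, Vinius, 2,484 units, $394,980.84):
Base rate for E-618 is $5.17/unit.
The additional-duty order on E-618 targets Duros, not Vinius; it does not apply.
Duty = 2,484 × $5.17 = $12,842.28.
Line 3 (T-686, Vinius, 2,491 units, $542,440.16):
Base rate for T-686 is 9% + $3.45/unit.
T-686 has an FTA preferential rate, but origin Vinius is not Drenica; base rate stands.
Duty = $542,440.16 × 9% + 2,491 × $3.45 = $57,413.56.
Total = $1,386.32 + $12,842.28 + $57,413.56 = $71,642.16.

$71,642.16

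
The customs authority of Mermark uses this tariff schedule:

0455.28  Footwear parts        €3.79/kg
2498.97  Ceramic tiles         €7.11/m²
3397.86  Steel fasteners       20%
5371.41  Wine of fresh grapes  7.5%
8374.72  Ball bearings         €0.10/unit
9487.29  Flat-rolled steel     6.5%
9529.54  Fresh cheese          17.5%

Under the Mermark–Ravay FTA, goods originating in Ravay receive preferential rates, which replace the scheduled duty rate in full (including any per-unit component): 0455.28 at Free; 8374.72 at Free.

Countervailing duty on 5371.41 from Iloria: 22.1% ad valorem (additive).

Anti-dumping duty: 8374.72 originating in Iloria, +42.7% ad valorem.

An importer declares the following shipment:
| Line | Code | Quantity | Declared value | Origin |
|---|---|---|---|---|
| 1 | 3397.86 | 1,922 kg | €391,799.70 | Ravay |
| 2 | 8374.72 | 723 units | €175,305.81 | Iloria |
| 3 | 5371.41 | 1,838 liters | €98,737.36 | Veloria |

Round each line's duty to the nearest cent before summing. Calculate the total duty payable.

Line 1 (3397.86, Ravay, 1,922 kg, €391,799.70):
Base rate for 3397.86 is 20%.
Origin Ravay is the FTA partner but 3397.86 is not on the preference list; base rate stands.
Duty = €391,799.70 × 20% = €78,359.94.
Line 2 (8374.72, Iloria, 723 units, €175,305.81):
Base rate for 8374.72 is €0.10/unit.
8374.72 has an FTA preferential rate, but origin Iloria is not Ravay; base rate stands.
Additional duty on 8374.72 from Iloria: +42.7% ad valorem. Applied ad valorem rate = 42.7%.
Duty = €175,305.81 × 42.7% + 723 × €0.10 = €74,927.88.
Line 3 (5371.41, Veloria, 1,838 liters, €98,737.36):
Base rate for 5371.41 is 7.5%.
The additional-duty order on 5371.41 targets Iloria, not Veloria; it does not apply.
Duty = €98,737.36 × 7.5% = €7,405.30.
Total = €78,359.94 + €74,927.88 + €7,405.30 = €160,693.12.

€160,693.12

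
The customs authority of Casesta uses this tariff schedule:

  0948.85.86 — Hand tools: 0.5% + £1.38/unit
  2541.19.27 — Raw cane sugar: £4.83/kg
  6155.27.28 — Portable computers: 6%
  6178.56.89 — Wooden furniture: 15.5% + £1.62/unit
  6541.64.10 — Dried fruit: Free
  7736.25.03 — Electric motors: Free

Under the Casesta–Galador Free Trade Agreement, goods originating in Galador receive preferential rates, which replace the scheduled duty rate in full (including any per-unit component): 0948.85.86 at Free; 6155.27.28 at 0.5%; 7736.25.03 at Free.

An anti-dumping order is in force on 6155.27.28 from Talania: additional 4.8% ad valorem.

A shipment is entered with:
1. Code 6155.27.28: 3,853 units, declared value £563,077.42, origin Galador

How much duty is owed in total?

£2,815.39

Line 1 (6155.27.28, Galador, 3,853 units, £563,077.42):
Base rate for 6155.27.28 is 6%.
Origin Galador qualifies under the Casesta–Galador agreement and 6155.27.28 is covered: preferential rate 0.5% applies instead.
The additional-duty order on 6155.27.28 targets Talania, not Galador; it does not apply.
Duty = £563,077.42 × 0.5% = £2,815.39.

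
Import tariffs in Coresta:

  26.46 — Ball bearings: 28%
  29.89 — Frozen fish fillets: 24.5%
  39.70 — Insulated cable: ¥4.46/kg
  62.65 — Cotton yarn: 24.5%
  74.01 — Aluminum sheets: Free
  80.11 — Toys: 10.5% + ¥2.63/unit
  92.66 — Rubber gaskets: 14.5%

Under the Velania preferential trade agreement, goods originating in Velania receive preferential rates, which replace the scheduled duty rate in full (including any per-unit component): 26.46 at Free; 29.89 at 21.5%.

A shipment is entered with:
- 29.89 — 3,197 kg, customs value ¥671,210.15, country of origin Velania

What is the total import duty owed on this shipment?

Line 1 (29.89, Velania, 3,197 kg, ¥671,210.15):
Base rate for 29.89 is 24.5%.
Origin Velania qualifies under the Coresta–Velania agreement and 29.89 is covered: preferential rate 21.5% applies instead.
Duty = ¥671,210.15 × 21.5% = ¥144,310.18.

¥144,310.18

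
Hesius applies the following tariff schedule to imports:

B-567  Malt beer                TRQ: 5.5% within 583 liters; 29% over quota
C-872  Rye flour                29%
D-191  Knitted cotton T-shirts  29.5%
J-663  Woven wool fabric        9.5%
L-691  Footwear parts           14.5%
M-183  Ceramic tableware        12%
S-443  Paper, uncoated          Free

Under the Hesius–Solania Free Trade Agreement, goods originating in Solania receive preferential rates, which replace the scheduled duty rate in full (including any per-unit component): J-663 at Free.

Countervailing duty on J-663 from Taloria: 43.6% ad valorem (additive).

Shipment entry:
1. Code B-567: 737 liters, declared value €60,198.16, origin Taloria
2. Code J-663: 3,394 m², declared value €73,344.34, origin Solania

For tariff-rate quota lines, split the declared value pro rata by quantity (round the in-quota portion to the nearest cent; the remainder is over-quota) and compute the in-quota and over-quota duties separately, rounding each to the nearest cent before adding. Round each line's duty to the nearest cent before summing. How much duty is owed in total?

Line 1 (B-567, Taloria, 737 liters, €60,198.16):
Code B-567 is under a tariff-rate quota (threshold 583 liters). In-quota: 583 liters at 5.5%; over-quota: 154 liters at 29%.
Pro-rata value split: in-quota = €60,198.16 × 583/737 = €47,619.44; over-quota = €60,198.16 − €47,619.44 = €12,578.72.
In-quota duty = €47,619.44 × 5.5% = €2,619.07. Over-quota duty = €12,578.72 × 29% = €3,647.83.
Line duty = €2,619.07 + €3,647.83 = €6,266.90.
Line 2 (J-663, Solania, 3,394 m², €73,344.34):
Base rate for J-663 is 9.5%.
Origin Solania qualifies under the Hesius–Solania agreement and J-663 is covered: preferential rate Free applies instead.
The additional-duty order on J-663 targets Taloria, not Solania; it does not apply.
Duty = €73,344.34 × 0% = €0.00.
Total = €6,266.90 + €0.00 = €6,266.90.

€6,266.90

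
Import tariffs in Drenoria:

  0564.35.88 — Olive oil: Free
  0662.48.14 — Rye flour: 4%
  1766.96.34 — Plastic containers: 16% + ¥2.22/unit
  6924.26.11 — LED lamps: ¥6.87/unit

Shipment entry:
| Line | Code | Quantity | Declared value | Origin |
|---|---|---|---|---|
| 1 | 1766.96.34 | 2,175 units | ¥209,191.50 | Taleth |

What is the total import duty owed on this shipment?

¥38,299.14

Line 1 (1766.96.34, Taleth, 2,175 units, ¥209,191.50):
Base rate for 1766.96.34 is 16% + ¥2.22/unit.
Duty = ¥209,191.50 × 16% + 2,175 × ¥2.22 = ¥38,299.14.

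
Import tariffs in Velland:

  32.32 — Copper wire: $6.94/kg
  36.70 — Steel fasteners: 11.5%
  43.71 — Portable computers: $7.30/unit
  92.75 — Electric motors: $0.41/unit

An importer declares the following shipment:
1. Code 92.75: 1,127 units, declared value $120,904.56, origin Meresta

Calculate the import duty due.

Line 1 (92.75, Meresta, 1,127 units, $120,904.56):
Base rate for 92.75 is $0.41/unit.
Duty = 1,127 × $0.41 = $462.07.

$462.07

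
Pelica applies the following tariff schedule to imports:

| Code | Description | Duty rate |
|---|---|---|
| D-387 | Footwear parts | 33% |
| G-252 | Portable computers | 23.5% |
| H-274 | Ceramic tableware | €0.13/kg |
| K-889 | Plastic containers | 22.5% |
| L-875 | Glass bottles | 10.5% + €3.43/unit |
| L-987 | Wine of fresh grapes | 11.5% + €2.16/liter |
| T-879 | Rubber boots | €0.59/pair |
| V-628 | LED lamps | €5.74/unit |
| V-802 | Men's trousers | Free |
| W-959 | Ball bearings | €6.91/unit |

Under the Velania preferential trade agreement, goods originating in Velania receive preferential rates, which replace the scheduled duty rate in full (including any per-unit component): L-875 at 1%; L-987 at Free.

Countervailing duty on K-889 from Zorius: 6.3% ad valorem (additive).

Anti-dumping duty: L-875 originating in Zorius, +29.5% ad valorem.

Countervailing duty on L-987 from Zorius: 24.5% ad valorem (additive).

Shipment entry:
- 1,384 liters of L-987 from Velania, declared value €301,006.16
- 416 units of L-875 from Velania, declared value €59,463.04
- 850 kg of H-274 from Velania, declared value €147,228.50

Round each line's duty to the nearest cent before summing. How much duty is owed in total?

Line 1 (L-987, Velania, 1,384 liters, €301,006.16):
Base rate for L-987 is 11.5% + €2.16/liter.
Origin Velania qualifies under the Pelica–Velania agreement and L-987 is covered: preferential rate Free applies instead.
The additional-duty order on L-987 targets Zorius, not Velania; it does not apply.
Duty = €301,006.16 × 0% = €0.00.
Line 2 (L-875, Velania, 416 units, €59,463.04):
Base rate for L-875 is 10.5% + €3.43/unit.
Origin Velania qualifies under the Pelica–Velania agreement and L-875 is covered: preferential rate 1% applies instead.
The additional-duty order on L-875 targets Zorius, not Velania; it does not apply.
Duty = €59,463.04 × 1% = €594.63.
Line 3 (H-274, Velania, 850 kg, €147,228.50):
Base rate for H-274 is €0.13/kg.
Origin Velania is the FTA partner but H-274 is not on the preference list; base rate stands.
Duty = 850 × €0.13 = €110.50.
Total = €0.00 + €594.63 + €110.50 = €705.13.

€705.13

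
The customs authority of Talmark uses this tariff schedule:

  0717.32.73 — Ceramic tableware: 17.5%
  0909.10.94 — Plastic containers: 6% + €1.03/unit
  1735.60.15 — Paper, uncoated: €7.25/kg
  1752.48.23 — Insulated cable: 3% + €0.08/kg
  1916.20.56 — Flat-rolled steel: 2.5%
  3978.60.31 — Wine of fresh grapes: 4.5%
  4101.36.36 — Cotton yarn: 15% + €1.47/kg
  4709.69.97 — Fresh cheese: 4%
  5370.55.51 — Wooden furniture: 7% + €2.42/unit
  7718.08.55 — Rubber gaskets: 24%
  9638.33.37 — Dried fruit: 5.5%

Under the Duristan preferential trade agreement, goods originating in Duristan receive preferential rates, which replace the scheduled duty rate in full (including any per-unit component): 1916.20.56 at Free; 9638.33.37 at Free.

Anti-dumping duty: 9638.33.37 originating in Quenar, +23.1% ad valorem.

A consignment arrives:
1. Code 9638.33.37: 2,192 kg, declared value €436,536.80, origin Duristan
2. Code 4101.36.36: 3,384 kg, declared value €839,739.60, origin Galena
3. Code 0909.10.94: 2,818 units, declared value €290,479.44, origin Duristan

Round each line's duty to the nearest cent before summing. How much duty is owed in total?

€151,266.73

Line 1 (9638.33.37, Duristan, 2,192 kg, €436,536.80):
Base rate for 9638.33.37 is 5.5%.
Origin Duristan qualifies under the Talmark–Duristan agreement and 9638.33.37 is covered: preferential rate Free applies instead.
The additional-duty order on 9638.33.37 targets Quenar, not Duristan; it does not apply.
Duty = €436,536.80 × 0% = €0.00.
Line 2 (4101.36.36, Galena, 3,384 kg, €839,739.60):
Base rate for 4101.36.36 is 15% + €1.47/kg.
Duty = €839,739.60 × 15% + 3,384 × €1.47 = €130,935.42.
Line 3 (0909.10.94, Duristan, 2,818 units, €290,479.44):
Base rate for 0909.10.94 is 6% + €1.03/unit.
Origin Duristan is the FTA partner but 0909.10.94 is not on the preference list; base rate stands.
Duty = €290,479.44 × 6% + 2,818 × €1.03 = €20,331.31.
Total = €0.00 + €130,935.42 + €20,331.31 = €151,266.73.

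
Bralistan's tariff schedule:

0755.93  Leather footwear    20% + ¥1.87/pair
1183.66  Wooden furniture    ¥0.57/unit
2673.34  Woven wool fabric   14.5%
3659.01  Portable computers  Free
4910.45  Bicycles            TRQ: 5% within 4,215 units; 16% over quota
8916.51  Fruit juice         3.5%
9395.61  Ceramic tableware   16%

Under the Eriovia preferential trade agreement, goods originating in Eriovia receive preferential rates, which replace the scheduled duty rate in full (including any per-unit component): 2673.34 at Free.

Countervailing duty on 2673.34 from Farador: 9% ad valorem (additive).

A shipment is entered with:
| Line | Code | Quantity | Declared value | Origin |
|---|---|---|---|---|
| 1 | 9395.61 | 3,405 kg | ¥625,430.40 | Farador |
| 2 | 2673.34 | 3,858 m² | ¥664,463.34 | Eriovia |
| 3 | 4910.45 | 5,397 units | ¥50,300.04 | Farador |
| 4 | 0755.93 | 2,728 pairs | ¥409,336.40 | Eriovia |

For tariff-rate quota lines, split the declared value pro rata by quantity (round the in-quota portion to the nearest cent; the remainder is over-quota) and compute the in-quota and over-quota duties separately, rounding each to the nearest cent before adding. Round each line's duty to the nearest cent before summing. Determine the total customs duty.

¥190,764.29

Line 1 (9395.61, Farador, 3,405 kg, ¥625,430.40):
Base rate for 9395.61 is 16%.
Duty = ¥625,430.40 × 16% = ¥100,068.86.
Line 2 (2673.34, Eriovia, 3,858 m², ¥664,463.34):
Base rate for 2673.34 is 14.5%.
Origin Eriovia qualifies under the Bralistan–Eriovia agreement and 2673.34 is covered: preferential rate Free applies instead.
The additional-duty order on 2673.34 targets Farador, not Eriovia; it does not apply.
Duty = ¥664,463.34 × 0% = ¥0.00.
Line 3 (4910.45, Farador, 5,397 units, ¥50,300.04):
Code 4910.45 is under a tariff-rate quota (threshold 4,215 units). In-quota: 4,215 units at 5%; over-quota: 1,182 units at 16%.
Pro-rata value split: in-quota = ¥50,300.04 × 4,215/5,397 = ¥39,283.80; over-quota = ¥50,300.04 − ¥39,283.80 = ¥11,016.24.
In-quota duty = ¥39,283.80 × 5% = ¥1,964.19. Over-quota duty = ¥11,016.24 × 16% = ¥1,762.60.
Line duty = ¥1,964.19 + ¥1,762.60 = ¥3,726.79.
Line 4 (0755.93, Eriovia, 2,728 pairs, ¥409,336.40):
Base rate for 0755.93 is 20% + ¥1.87/pair.
Origin Eriovia is the FTA partner but 0755.93 is not on the preference list; base rate stands.
Duty = ¥409,336.40 × 20% + 2,728 × ¥1.87 = ¥86,968.64.
Total = ¥100,068.86 + ¥0.00 + ¥3,726.79 + ¥86,968.64 = ¥190,764.29.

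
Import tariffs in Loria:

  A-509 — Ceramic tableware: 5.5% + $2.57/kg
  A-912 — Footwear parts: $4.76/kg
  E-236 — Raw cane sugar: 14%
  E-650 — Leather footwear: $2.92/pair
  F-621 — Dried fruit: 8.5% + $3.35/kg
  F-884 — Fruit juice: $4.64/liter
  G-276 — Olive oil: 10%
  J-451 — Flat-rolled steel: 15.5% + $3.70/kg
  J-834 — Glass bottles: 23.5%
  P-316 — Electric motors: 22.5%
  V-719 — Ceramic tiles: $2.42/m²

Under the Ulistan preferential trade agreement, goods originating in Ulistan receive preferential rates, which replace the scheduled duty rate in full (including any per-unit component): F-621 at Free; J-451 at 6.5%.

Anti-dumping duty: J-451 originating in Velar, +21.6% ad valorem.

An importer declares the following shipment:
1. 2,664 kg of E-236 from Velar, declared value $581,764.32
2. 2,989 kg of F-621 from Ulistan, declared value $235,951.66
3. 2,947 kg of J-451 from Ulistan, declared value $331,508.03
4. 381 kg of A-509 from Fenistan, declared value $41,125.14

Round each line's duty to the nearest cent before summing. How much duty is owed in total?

$106,236.07

Line 1 (E-236, Velar, 2,664 kg, $581,764.32):
Base rate for E-236 is 14%.
Duty = $581,764.32 × 14% = $81,447.00.
Line 2 (F-621, Ulistan, 2,989 kg, $235,951.66):
Base rate for F-621 is 8.5% + $3.35/kg.
Origin Ulistan qualifies under the Loria–Ulistan agreement and F-621 is covered: preferential rate Free applies instead.
Duty = $235,951.66 × 0% = $0.00.
Line 3 (J-451, Ulistan, 2,947 kg, $331,508.03):
Base rate for J-451 is 15.5% + $3.70/kg.
Origin Ulistan qualifies under the Loria–Ulistan agreement and J-451 is covered: preferential rate 6.5% applies instead.
The additional-duty order on J-451 targets Velar, not Ulistan; it does not apply.
Duty = $331,508.03 × 6.5% = $21,548.02.
Line 4 (A-509, Fenistan, 381 kg, $41,125.14):
Base rate for A-509 is 5.5% + $2.57/kg.
Duty = $41,125.14 × 5.5% + 381 × $2.57 = $3,241.05.
Total = $81,447.00 + $0.00 + $21,548.02 + $3,241.05 = $106,236.07.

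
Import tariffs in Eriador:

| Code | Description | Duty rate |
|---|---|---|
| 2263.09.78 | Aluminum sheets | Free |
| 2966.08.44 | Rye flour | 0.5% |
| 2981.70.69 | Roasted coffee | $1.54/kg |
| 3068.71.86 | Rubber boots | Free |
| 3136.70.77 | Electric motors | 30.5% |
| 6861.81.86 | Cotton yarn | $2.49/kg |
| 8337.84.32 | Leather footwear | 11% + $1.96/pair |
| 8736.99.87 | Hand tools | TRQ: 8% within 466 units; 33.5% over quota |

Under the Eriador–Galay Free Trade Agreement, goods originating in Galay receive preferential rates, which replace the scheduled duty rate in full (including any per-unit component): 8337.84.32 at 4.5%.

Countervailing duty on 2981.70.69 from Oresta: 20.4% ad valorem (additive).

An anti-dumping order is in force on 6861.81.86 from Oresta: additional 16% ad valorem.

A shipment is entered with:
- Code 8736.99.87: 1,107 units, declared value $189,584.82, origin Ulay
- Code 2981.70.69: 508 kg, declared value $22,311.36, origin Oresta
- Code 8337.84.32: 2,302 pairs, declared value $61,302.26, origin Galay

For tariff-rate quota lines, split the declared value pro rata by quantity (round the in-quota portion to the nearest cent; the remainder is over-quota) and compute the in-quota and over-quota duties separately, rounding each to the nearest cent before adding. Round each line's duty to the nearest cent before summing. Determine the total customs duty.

$51,252.53

Line 1 (8736.99.87, Ulay, 1,107 units, $189,584.82):
Code 8736.99.87 is under a tariff-rate quota (threshold 466 units). In-quota: 466 units at 8%; over-quota: 641 units at 33.5%.
Pro-rata value split: in-quota = $189,584.82 × 466/1,107 = $79,807.16; over-quota = $189,584.82 − $79,807.16 = $109,777.66.
In-quota duty = $79,807.16 × 8% = $6,384.57. Over-quota duty = $109,777.66 × 33.5% = $36,775.52.
Line duty = $6,384.57 + $36,775.52 = $43,160.09.
Line 2 (2981.70.69, Oresta, 508 kg, $22,311.36):
Base rate for 2981.70.69 is $1.54/kg.
Additional duty on 2981.70.69 from Oresta: +20.4% ad valorem. Applied ad valorem rate = 20.4%.
Duty = $22,311.36 × 20.4% + 508 × $1.54 = $5,333.84.
Line 3 (8337.84.32, Galay, 2,302 pairs, $61,302.26):
Base rate for 8337.84.32 is 11% + $1.96/pair.
Origin Galay qualifies under the Eriador–Galay agreement and 8337.84.32 is covered: preferential rate 4.5% applies instead.
Duty = $61,302.26 × 4.5% = $2,758.60.
Total = $43,160.09 + $5,333.84 + $2,758.60 = $51,252.53.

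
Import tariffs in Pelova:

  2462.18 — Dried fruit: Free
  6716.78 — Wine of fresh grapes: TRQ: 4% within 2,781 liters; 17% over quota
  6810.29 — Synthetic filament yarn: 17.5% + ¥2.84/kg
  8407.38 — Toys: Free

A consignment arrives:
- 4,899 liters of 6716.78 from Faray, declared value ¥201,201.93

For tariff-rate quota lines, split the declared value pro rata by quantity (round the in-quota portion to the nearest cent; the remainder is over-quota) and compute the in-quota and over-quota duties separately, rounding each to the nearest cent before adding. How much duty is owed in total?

Line 1 (6716.78, Faray, 4,899 liters, ¥201,201.93):
Code 6716.78 is under a tariff-rate quota (threshold 2,781 liters). In-quota: 2,781 liters at 4%; over-quota: 2,118 liters at 17%.
Pro-rata value split: in-quota = ¥201,201.93 × 2,781/4,899 = ¥114,215.67; over-quota = ¥201,201.93 − ¥114,215.67 = ¥86,986.26.
In-quota duty = ¥114,215.67 × 4% = ¥4,568.63. Over-quota duty = ¥86,986.26 × 17% = ¥14,787.66.
Line duty = ¥4,568.63 + ¥14,787.66 = ¥19,356.29.

¥19,356.29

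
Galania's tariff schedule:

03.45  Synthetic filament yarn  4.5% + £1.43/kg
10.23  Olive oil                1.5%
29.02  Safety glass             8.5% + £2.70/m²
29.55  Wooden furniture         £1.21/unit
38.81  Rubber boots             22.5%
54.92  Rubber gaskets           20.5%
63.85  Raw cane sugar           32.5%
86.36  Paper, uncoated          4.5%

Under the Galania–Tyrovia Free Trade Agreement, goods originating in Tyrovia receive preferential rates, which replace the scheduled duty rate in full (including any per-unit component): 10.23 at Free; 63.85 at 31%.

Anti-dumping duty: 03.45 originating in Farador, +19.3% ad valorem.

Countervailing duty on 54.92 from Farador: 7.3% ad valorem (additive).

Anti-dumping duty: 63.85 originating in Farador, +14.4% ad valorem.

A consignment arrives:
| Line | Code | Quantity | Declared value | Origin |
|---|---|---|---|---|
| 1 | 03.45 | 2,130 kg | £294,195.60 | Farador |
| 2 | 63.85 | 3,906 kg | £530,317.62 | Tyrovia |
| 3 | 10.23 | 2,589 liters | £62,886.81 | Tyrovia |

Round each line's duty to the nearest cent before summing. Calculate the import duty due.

Line 1 (03.45, Farador, 2,130 kg, £294,195.60):
Base rate for 03.45 is 4.5% + £1.43/kg.
Additional duty on 03.45 from Farador: +19.3%. Applied ad valorem rate: 4.5% + 19.3% = 23.8%.
Duty = £294,195.60 × 23.8% + 2,130 × £1.43 = £73,064.45.
Line 2 (63.85, Tyrovia, 3,906 kg, £530,317.62):
Base rate for 63.85 is 32.5%.
Origin Tyrovia qualifies under the Galania–Tyrovia agreement and 63.85 is covered: preferential rate 31% applies instead.
The additional-duty order on 63.85 targets Farador, not Tyrovia; it does not apply.
Duty = £530,317.62 × 31% = £164,398.46.
Line 3 (10.23, Tyrovia, 2,589 liters, £62,886.81):
Base rate for 10.23 is 1.5%.
Origin Tyrovia qualifies under the Galania–Tyrovia agreement and 10.23 is covered: preferential rate Free applies instead.
Duty = £62,886.81 × 0% = £0.00.
Total = £73,064.45 + £164,398.46 + £0.00 = £237,462.91.

£237,462.91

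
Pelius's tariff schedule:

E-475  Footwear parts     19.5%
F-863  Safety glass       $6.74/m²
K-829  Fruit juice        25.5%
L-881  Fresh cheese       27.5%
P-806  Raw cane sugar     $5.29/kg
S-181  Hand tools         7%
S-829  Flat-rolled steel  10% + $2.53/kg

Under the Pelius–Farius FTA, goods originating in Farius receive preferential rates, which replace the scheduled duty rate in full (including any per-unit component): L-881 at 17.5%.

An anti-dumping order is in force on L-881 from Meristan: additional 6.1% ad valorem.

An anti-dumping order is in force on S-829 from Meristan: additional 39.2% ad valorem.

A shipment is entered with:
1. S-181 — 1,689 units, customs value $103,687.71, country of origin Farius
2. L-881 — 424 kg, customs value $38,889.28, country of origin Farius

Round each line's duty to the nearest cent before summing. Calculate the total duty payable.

$14,063.76

Line 1 (S-181, Farius, 1,689 units, $103,687.71):
Base rate for S-181 is 7%.
Origin Farius is the FTA partner but S-181 is not on the preference list; base rate stands.
Duty = $103,687.71 × 7% = $7,258.14.
Line 2 (L-881, Farius, 424 kg, $38,889.28):
Base rate for L-881 is 27.5%.
Origin Farius qualifies under the Pelius–Farius agreement and L-881 is covered: preferential rate 17.5% applies instead.
The additional-duty order on L-881 targets Meristan, not Farius; it does not apply.
Duty = $38,889.28 × 17.5% = $6,805.62.
Total = $7,258.14 + $6,805.62 = $14,063.76.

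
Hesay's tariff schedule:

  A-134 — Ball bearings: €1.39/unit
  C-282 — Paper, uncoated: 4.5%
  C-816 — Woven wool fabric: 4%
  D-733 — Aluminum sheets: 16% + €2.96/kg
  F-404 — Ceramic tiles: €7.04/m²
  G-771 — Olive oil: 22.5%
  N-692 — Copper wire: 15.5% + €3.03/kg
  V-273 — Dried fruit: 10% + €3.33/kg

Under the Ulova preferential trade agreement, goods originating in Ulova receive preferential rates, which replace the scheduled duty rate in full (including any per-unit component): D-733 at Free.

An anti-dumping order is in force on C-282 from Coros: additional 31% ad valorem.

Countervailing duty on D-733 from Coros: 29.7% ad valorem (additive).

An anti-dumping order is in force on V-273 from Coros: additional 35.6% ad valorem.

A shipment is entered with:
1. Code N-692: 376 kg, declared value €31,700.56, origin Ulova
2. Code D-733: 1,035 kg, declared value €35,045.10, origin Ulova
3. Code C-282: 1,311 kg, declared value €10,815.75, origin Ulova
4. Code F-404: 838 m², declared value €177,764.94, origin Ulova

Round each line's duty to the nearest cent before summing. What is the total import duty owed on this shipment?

€12,439.10

Line 1 (N-692, Ulova, 376 kg, €31,700.56):
Base rate for N-692 is 15.5% + €3.03/kg.
Origin Ulova is the FTA partner but N-692 is not on the preference list; base rate stands.
Duty = €31,700.56 × 15.5% + 376 × €3.03 = €6,052.87.
Line 2 (D-733, Ulova, 1,035 kg, €35,045.10):
Base rate for D-733 is 16% + €2.96/kg.
Origin Ulova qualifies under the Hesay–Ulova agreement and D-733 is covered: preferential rate Free applies instead.
The additional-duty order on D-733 targets Coros, not Ulova; it does not apply.
Duty = €35,045.10 × 0% = €0.00.
Line 3 (C-282, Ulova, 1,311 kg, €10,815.75):
Base rate for C-282 is 4.5%.
Origin Ulova is the FTA partner but C-282 is not on the preference list; base rate stands.
The additional-duty order on C-282 targets Coros, not Ulova; it does not apply.
Duty = €10,815.75 × 4.5% = €486.71.
Line 4 (F-404, Ulova, 838 m², €177,764.94):
Base rate for F-404 is €7.04/m².
Origin Ulova is the FTA partner but F-404 is not on the preference list; base rate stands.
Duty = 838 × €7.04 = €5,899.52.
Total = €6,052.87 + €0.00 + €486.71 + €5,899.52 = €12,439.10.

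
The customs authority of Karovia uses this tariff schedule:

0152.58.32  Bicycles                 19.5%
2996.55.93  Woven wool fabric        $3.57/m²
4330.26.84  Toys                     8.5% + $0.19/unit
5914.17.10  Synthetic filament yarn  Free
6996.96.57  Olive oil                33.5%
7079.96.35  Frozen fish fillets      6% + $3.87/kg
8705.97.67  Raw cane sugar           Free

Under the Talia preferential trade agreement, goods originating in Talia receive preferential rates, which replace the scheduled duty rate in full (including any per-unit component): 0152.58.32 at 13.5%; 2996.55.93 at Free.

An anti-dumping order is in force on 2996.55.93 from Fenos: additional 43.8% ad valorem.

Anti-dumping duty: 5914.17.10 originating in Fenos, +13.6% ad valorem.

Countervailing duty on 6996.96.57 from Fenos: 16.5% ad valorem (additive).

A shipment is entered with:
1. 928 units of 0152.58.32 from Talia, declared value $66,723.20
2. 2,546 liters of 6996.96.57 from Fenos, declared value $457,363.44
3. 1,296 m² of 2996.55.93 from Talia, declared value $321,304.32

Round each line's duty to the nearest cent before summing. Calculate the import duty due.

$237,689.35

Line 1 (0152.58.32, Talia, 928 units, $66,723.20):
Base rate for 0152.58.32 is 19.5%.
Origin Talia qualifies under the Karovia–Talia agreement and 0152.58.32 is covered: preferential rate 13.5% applies instead.
Duty = $66,723.20 × 13.5% = $9,007.63.
Line 2 (6996.96.57, Fenos, 2,546 liters, $457,363.44):
Base rate for 6996.96.57 is 33.5%.
Additional duty on 6996.96.57 from Fenos: +16.5%. Applied ad valorem rate: 33.5% + 16.5% = 50%.
Duty = $457,363.44 × 50% = $228,681.72.
Line 3 (2996.55.93, Talia, 1,296 m², $321,304.32):
Base rate for 2996.55.93 is $3.57/m².
Origin Talia qualifies under the Karovia–Talia agreement and 2996.55.93 is covered: preferential rate Free applies instead.
The additional-duty order on 2996.55.93 targets Fenos, not Talia; it does not apply.
Duty = $321,304.32 × 0% = $0.00.
Total = $9,007.63 + $228,681.72 + $0.00 = $237,689.35.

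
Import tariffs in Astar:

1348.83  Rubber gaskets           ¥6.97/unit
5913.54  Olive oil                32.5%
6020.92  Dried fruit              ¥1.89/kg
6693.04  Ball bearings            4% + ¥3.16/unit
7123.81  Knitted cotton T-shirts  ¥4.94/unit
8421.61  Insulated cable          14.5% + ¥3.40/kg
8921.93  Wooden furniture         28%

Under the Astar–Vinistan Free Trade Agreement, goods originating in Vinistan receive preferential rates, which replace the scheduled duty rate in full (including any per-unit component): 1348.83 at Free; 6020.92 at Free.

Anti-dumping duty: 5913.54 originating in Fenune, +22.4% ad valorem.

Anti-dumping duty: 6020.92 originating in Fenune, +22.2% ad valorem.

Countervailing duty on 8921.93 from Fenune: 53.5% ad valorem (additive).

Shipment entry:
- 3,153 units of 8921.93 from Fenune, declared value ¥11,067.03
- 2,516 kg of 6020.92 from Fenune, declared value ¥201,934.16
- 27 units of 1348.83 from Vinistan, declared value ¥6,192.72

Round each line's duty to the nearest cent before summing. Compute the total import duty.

¥58,604.25

Line 1 (8921.93, Fenune, 3,153 units, ¥11,067.03):
Base rate for 8921.93 is 28%.
Additional duty on 8921.93 from Fenune: +53.5%. Applied ad valorem rate: 28% + 53.5% = 81.5%.
Duty = ¥11,067.03 × 81.5% = ¥9,019.63.
Line 2 (6020.92, Fenune, 2,516 kg, ¥201,934.16):
Base rate for 6020.92 is ¥1.89/kg.
6020.92 has an FTA preferential rate, but origin Fenune is not Vinistan; base rate stands.
Additional duty on 6020.92 from Fenune: +22.2% ad valorem. Applied ad valorem rate = 22.2%.
Duty = ¥201,934.16 × 22.2% + 2,516 × ¥1.89 = ¥49,584.62.
Line 3 (1348.83, Vinistan, 27 units, ¥6,192.72):
Base rate for 1348.83 is ¥6.97/unit.
Origin Vinistan qualifies under the Astar–Vinistan agreement and 1348.83 is covered: preferential rate Free applies instead.
Duty = ¥6,192.72 × 0% = ¥0.00.
Total = ¥9,019.63 + ¥49,584.62 + ¥0.00 = ¥58,604.25.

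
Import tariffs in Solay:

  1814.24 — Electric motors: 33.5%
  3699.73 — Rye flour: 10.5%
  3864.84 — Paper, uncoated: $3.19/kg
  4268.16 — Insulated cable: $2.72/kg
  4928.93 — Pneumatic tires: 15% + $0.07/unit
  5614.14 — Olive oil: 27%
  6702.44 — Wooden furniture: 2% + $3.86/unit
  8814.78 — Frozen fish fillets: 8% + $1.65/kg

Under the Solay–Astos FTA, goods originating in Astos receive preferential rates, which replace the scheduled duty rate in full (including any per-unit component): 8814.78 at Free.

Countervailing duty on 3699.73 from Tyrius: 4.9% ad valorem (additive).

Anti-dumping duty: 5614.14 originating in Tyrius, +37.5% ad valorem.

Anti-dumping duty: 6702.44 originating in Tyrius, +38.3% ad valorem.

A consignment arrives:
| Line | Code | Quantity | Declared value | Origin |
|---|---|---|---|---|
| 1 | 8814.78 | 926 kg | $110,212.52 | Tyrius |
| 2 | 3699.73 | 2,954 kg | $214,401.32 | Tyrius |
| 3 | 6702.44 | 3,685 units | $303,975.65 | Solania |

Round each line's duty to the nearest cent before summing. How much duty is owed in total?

$63,666.31

Line 1 (8814.78, Tyrius, 926 kg, $110,212.52):
Base rate for 8814.78 is 8% + $1.65/kg.
8814.78 has an FTA preferential rate, but origin Tyrius is not Astos; base rate stands.
Duty = $110,212.52 × 8% + 926 × $1.65 = $10,344.90.
Line 2 (3699.73, Tyrius, 2,954 kg, $214,401.32):
Base rate for 3699.73 is 10.5%.
Additional duty on 3699.73 from Tyrius: +4.9%. Applied ad valorem rate: 10.5% + 4.9% = 15.4%.
Duty = $214,401.32 × 15.4% = $33,017.80.
Line 3 (6702.44, Solania, 3,685 units, $303,975.65):
Base rate for 6702.44 is 2% + $3.86/unit.
The additional-duty order on 6702.44 targets Tyrius, not Solania; it does not apply.
Duty = $303,975.65 × 2% + 3,685 × $3.86 = $20,303.61.
Total = $10,344.90 + $33,017.80 + $20,303.61 = $63,666.31.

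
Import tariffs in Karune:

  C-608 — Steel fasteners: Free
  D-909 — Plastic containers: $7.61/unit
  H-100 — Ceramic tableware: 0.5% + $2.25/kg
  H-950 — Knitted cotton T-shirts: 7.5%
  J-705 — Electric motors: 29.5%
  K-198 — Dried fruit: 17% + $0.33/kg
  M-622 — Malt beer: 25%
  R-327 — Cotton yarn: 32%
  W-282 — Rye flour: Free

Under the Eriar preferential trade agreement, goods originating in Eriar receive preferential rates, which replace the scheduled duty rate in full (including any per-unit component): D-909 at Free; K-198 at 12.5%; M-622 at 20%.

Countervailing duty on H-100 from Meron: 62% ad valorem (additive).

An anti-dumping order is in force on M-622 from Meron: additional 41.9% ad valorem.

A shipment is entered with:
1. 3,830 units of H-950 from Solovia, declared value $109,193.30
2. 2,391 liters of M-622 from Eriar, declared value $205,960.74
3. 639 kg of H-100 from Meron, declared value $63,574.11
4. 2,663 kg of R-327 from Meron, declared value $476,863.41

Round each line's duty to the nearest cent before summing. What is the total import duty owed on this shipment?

Line 1 (H-950, Solovia, 3,830 units, $109,193.30):
Base rate for H-950 is 7.5%.
Duty = $109,193.30 × 7.5% = $8,189.50.
Line 2 (M-622, Eriar, 2,391 liters, $205,960.74):
Base rate for M-622 is 25%.
Origin Eriar qualifies under the Karune–Eriar agreement and M-622 is covered: preferential rate 20% applies instead.
The additional-duty order on M-622 targets Meron, not Eriar; it does not apply.
Duty = $205,960.74 × 20% = $41,192.15.
Line 3 (H-100, Meron, 639 kg, $63,574.11):
Base rate for H-100 is 0.5% + $2.25/kg.
Additional duty on H-100 from Meron: +62%. Applied ad valorem rate: 0.5% + 62% = 62.5%.
Duty = $63,574.11 × 62.5% + 639 × $2.25 = $41,171.57.
Line 4 (R-327, Meron, 2,663 kg, $476,863.41):
Base rate for R-327 is 32%.
Duty = $476,863.41 × 32% = $152,596.29.
Total = $8,189.50 + $41,192.15 + $41,171.57 + $152,596.29 = $243,149.51.

$243,149.51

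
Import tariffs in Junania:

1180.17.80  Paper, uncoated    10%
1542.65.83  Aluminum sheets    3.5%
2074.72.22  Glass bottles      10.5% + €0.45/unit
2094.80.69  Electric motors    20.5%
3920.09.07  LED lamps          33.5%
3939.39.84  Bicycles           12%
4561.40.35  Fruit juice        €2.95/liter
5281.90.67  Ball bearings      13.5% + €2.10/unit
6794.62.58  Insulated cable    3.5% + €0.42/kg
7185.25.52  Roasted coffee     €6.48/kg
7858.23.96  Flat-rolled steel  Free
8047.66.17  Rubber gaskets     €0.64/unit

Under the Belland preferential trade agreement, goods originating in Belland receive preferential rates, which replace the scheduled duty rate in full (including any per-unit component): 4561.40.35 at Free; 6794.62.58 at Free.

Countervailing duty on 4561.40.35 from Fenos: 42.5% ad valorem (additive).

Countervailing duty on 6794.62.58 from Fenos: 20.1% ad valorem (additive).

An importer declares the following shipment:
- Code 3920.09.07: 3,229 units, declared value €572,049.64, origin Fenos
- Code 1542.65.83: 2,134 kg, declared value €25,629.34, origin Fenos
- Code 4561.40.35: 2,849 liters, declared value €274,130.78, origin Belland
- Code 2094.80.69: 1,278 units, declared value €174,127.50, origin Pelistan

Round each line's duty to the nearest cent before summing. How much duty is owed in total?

Line 1 (3920.09.07, Fenos, 3,229 units, €572,049.64):
Base rate for 3920.09.07 is 33.5%.
Duty = €572,049.64 × 33.5% = €191,636.63.
Line 2 (1542.65.83, Fenos, 2,134 kg, €25,629.34):
Base rate for 1542.65.83 is 3.5%.
Duty = €25,629.34 × 3.5% = €897.03.
Line 3 (4561.40.35, Belland, 2,849 liters, €274,130.78):
Base rate for 4561.40.35 is €2.95/liter.
Origin Belland qualifies under the Junania–Belland agreement and 4561.40.35 is covered: preferential rate Free applies instead.
The additional-duty order on 4561.40.35 targets Fenos, not Belland; it does not apply.
Duty = €274,130.78 × 0% = €0.00.
Line 4 (2094.80.69, Pelistan, 1,278 units, €174,127.50):
Base rate for 2094.80.69 is 20.5%.
Duty = €174,127.50 × 20.5% = €35,696.14.
Total = €191,636.63 + €897.03 + €0.00 + €35,696.14 = €228,229.80.

€228,229.80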